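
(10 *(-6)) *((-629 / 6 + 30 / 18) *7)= 43330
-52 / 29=-1.79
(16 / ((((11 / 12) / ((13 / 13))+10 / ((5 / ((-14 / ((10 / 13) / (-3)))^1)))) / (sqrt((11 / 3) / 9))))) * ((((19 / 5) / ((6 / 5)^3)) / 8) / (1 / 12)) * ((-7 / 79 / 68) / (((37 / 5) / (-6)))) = 166250 * sqrt(33) / 2954775933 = 0.00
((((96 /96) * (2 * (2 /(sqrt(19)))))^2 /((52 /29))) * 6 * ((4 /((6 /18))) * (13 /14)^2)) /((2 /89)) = 1207908 /931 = 1297.43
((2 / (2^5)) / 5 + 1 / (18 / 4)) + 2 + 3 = 3769 / 720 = 5.23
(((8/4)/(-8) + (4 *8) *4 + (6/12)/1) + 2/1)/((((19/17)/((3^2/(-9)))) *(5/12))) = -26571/95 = -279.69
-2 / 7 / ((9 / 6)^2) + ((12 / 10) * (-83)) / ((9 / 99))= -345154 / 315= -1095.73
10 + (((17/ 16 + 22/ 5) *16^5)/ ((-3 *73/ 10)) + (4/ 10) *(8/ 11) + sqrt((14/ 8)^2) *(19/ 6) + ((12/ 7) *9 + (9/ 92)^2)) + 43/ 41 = -7651700004287683/ 29259328560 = -261513.18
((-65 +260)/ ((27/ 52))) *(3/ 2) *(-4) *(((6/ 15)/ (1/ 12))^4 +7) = -1211936.41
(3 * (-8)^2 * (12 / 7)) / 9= 256 / 7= 36.57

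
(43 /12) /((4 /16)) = 43 /3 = 14.33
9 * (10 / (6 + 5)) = 90 / 11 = 8.18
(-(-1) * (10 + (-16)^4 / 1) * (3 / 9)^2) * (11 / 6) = 360503 / 27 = 13351.96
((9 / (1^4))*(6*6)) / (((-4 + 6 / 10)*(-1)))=1620 / 17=95.29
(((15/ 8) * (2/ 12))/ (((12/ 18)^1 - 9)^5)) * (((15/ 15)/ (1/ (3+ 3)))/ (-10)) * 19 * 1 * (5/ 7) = 13851/ 218750000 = 0.00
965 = 965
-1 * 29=-29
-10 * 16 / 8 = -20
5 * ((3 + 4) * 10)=350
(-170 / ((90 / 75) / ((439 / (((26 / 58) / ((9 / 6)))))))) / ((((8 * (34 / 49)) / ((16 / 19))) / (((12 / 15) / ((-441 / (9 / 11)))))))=46.86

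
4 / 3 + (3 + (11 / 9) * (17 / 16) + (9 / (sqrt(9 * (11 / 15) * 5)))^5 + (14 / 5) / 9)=15.38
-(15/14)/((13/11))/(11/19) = -285/182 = -1.57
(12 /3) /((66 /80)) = 160 /33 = 4.85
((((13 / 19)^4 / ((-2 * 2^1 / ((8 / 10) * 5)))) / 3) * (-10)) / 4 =142805 / 781926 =0.18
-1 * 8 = -8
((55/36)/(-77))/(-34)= 5/8568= 0.00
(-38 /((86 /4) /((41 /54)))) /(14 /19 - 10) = 14801 /102168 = 0.14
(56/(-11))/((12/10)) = -140/33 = -4.24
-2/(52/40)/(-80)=1/52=0.02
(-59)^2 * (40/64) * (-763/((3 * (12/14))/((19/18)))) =-1766241995/2592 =-681420.52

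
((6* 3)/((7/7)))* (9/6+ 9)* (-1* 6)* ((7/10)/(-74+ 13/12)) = 6804/625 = 10.89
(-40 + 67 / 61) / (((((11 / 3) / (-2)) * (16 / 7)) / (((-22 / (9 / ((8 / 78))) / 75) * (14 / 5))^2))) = 95502176 / 117425953125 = 0.00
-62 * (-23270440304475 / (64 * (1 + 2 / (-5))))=1202306082397875 / 32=37572065074933.59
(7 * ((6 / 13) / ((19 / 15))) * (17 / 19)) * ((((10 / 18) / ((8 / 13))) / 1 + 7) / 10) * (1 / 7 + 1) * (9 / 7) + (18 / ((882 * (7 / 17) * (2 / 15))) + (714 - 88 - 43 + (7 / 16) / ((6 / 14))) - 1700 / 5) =19087883611 / 77265552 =247.04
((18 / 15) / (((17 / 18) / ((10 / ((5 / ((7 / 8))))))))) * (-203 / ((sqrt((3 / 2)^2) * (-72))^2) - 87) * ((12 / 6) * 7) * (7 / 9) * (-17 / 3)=348135053 / 29160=11938.79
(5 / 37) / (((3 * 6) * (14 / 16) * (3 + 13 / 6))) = 40 / 24087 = 0.00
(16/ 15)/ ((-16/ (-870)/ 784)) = 45472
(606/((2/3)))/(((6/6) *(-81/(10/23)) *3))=-1.63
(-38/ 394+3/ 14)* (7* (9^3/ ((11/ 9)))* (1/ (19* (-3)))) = -710775/ 82346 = -8.63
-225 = -225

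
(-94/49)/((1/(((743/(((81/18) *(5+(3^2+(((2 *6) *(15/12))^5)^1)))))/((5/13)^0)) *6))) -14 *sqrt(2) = -14 *sqrt(2) -279368/111630183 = -19.80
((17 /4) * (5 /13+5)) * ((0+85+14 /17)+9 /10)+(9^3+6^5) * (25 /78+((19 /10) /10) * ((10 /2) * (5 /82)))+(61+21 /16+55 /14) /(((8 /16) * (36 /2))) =933160223 /179088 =5210.62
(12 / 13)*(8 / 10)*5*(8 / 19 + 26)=24096 / 247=97.55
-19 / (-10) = 19 / 10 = 1.90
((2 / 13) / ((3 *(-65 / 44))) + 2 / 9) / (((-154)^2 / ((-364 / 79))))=-1426 / 39144105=-0.00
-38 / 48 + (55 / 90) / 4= -23 / 36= -0.64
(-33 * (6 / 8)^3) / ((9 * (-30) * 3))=11 / 640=0.02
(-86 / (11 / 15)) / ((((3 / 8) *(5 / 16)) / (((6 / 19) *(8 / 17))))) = -528384 / 3553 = -148.71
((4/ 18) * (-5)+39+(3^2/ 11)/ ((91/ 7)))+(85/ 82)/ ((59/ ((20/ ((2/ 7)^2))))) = 263109047/ 6226506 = 42.26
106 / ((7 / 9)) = 954 / 7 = 136.29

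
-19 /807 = -0.02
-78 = -78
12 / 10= 6 / 5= 1.20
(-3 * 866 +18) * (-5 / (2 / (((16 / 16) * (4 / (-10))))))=-2580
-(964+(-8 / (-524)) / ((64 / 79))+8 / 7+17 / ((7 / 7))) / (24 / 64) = -2619.10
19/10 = 1.90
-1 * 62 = -62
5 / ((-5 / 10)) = -10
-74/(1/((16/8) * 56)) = -8288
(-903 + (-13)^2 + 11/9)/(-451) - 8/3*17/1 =-177413/4059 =-43.71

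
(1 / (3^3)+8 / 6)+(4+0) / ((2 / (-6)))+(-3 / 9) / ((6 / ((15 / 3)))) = -589 / 54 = -10.91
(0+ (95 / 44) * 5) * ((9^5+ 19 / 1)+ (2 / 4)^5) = 897834075 / 1408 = 637666.25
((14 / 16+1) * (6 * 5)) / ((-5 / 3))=-135 / 4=-33.75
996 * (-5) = -4980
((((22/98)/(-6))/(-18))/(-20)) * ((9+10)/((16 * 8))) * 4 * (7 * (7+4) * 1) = -2299/483840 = -0.00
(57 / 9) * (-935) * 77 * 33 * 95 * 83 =-118645240175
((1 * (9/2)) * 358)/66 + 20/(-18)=4613/198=23.30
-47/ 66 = -0.71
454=454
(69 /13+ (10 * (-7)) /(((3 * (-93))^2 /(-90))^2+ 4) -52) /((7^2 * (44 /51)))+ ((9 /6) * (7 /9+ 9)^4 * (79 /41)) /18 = 190877044982980788749 /130154150577719268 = 1466.55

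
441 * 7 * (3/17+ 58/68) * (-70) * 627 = -139473383.82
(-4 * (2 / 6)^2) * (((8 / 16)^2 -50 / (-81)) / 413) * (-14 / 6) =281 / 129033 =0.00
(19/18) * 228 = 722/3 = 240.67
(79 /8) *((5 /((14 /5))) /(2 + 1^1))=1975 /336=5.88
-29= -29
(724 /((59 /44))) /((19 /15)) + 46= 472.26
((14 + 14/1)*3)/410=42/205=0.20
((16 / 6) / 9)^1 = 8 / 27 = 0.30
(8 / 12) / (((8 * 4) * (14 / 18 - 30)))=-0.00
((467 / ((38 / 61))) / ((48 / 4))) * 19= 28487 / 24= 1186.96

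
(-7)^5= -16807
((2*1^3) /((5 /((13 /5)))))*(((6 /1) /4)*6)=234 /25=9.36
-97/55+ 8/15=-203/165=-1.23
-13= -13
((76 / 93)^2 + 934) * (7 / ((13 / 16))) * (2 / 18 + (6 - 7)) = -7243212032 / 1011933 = -7157.80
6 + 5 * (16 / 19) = 194 / 19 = 10.21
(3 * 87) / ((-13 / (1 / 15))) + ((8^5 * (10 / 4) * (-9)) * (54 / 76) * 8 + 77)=-5175612158 / 1235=-4190779.08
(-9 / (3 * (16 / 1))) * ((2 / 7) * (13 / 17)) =-39 / 952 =-0.04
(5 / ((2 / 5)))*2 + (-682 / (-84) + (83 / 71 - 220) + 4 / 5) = -2757037 / 14910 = -184.91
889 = 889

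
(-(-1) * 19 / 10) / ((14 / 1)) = 19 / 140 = 0.14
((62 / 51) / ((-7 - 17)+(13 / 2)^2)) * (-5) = -1240 / 3723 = -0.33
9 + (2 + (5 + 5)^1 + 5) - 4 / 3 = 74 / 3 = 24.67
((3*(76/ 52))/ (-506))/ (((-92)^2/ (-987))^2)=-55527633/ 471243289088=-0.00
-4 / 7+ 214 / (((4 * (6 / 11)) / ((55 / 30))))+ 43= 112013 / 504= 222.25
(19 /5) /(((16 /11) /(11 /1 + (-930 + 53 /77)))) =-2399.09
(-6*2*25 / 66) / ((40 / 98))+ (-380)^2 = 3176555 / 22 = 144388.86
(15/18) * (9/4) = 1.88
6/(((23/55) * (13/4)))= 1320/299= 4.41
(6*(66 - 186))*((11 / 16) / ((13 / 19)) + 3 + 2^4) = -187245 / 13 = -14403.46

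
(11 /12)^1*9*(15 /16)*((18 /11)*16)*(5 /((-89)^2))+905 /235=2962577 /744574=3.98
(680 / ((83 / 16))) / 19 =10880 / 1577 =6.90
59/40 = 1.48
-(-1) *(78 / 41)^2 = 6084 / 1681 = 3.62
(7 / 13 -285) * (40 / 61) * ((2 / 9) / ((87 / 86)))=-25442240 / 620919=-40.98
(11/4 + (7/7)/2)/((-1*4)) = -13/16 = -0.81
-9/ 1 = -9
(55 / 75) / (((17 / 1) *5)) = 11 / 1275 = 0.01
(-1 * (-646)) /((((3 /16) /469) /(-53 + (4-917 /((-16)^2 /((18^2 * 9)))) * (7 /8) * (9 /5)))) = -6397994516557 /240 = -26658310485.65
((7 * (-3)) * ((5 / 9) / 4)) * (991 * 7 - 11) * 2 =-121205 / 3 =-40401.67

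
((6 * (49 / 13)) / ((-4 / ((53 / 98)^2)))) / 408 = -2809 / 693056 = -0.00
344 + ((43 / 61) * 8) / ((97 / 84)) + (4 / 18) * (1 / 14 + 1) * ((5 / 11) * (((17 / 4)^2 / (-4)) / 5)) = 30510711631 / 87476928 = 348.79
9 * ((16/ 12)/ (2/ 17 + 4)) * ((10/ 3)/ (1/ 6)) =408/ 7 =58.29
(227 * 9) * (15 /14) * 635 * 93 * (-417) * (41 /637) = -30941132901075 /8918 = -3469514790.43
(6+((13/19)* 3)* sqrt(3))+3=39* sqrt(3)/19+9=12.56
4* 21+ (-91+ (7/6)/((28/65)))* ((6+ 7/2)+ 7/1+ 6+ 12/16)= -63001/32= -1968.78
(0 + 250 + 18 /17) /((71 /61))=215.70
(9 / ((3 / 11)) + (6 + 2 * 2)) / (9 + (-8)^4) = 43 / 4105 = 0.01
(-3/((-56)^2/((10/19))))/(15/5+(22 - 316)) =5/2889824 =0.00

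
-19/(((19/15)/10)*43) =-150/43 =-3.49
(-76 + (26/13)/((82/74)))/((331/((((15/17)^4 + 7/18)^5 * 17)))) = -3.72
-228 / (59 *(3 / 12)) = -912 / 59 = -15.46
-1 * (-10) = 10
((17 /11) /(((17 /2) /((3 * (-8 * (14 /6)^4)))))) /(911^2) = -38416 /246486537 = -0.00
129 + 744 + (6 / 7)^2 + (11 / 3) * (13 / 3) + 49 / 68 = 26699641 / 29988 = 890.34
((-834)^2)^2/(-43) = -483798149136/43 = -11251119747.35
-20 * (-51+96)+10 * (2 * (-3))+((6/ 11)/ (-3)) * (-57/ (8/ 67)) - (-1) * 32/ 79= -3033851/ 3476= -872.80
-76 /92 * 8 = -152 /23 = -6.61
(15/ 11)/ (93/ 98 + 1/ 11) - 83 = -91573/ 1121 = -81.69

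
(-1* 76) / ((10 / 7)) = -266 / 5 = -53.20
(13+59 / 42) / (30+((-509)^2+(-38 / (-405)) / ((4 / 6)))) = 27225 / 489720056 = 0.00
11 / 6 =1.83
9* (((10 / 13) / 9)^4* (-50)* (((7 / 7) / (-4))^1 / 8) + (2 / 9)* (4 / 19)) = 166864627 / 395598411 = 0.42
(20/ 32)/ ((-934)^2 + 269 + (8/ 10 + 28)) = 25/ 34906152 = 0.00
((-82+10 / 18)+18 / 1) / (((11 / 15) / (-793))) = 68606.52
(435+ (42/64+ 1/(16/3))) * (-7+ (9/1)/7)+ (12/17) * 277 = -2295.01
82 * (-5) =-410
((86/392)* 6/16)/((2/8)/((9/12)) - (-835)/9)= 1161/1313984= 0.00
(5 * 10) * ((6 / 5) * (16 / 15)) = 64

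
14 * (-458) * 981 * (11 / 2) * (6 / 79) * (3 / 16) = -155681757 / 316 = -492663.79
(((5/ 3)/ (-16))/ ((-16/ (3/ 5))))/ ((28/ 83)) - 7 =-6.99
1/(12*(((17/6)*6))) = 1/204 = 0.00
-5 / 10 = -0.50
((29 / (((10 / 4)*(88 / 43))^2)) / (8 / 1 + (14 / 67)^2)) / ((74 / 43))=0.08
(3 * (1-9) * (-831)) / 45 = 2216 / 5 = 443.20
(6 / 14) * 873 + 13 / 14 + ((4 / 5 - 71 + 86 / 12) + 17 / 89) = 312.23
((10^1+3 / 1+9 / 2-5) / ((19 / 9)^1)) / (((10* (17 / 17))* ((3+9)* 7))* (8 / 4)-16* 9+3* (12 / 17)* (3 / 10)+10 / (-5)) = 19125 / 4956872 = 0.00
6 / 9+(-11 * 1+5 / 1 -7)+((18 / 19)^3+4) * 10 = 744257 / 20577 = 36.17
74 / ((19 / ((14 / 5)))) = 1036 / 95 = 10.91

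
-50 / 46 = -1.09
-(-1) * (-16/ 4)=-4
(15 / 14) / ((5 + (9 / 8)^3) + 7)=1280 / 16037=0.08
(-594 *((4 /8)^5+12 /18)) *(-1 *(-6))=-19899 /8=-2487.38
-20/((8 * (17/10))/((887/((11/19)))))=-2253.07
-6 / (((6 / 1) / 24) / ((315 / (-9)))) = 840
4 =4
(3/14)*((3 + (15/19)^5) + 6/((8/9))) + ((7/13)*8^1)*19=151420491895/1802600072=84.00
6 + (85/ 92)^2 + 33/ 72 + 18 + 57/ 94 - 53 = -32319913/ 1193424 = -27.08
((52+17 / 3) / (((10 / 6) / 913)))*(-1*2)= -63179.60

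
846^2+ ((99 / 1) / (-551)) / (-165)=1971797583 / 2755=715716.00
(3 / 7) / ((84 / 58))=29 / 98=0.30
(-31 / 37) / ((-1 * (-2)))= -31 / 74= -0.42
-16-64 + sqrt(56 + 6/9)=-80 + sqrt(510)/3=-72.47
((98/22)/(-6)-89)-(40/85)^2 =-1715971/19074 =-89.96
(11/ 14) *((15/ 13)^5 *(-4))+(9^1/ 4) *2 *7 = 130327713/ 5198102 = 25.07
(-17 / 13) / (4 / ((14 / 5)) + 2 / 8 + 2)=-0.36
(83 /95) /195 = 83 /18525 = 0.00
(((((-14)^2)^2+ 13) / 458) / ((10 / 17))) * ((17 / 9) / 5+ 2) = 69902351 / 206100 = 339.17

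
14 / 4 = 7 / 2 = 3.50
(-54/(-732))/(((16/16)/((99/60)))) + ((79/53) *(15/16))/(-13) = 0.01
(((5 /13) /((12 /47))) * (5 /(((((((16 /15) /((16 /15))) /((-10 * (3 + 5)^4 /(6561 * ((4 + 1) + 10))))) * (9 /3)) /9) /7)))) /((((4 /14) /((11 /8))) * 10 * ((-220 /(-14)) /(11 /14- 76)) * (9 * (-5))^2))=36848 /492075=0.07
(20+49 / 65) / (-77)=-1349 / 5005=-0.27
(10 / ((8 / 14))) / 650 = 7 / 260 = 0.03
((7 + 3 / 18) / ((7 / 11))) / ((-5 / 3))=-473 / 70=-6.76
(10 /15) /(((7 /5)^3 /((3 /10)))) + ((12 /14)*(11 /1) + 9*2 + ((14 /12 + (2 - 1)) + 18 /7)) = 66349 /2058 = 32.24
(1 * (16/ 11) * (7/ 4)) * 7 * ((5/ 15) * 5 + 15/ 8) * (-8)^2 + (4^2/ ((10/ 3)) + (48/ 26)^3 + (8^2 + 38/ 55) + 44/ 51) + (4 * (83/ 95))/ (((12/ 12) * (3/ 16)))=161351624118/ 39029705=4134.07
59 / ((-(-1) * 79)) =59 / 79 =0.75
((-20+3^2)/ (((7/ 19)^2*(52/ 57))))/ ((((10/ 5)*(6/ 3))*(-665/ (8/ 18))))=3971/ 267540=0.01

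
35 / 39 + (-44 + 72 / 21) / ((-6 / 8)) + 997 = 287194 / 273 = 1051.99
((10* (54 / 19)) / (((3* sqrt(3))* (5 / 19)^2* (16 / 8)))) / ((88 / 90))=513* sqrt(3) / 22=40.39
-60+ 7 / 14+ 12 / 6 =-115 / 2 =-57.50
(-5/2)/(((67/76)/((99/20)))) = -1881/134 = -14.04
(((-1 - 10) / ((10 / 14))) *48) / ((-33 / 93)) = 10416 / 5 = 2083.20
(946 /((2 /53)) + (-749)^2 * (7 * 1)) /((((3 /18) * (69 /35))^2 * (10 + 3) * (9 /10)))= 193651724000 /61893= 3128814.63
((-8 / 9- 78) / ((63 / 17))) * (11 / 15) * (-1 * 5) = 132770 / 1701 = 78.05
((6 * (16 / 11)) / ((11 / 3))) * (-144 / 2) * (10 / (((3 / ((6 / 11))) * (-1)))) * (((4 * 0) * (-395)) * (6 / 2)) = 0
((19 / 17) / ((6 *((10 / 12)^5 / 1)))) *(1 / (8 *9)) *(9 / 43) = 3078 / 2284375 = 0.00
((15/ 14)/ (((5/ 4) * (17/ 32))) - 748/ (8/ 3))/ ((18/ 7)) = -7375/ 68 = -108.46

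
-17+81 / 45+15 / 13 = -913 / 65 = -14.05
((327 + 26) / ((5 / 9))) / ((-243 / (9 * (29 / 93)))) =-10237 / 1395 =-7.34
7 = 7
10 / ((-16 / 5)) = -25 / 8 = -3.12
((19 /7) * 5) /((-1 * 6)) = -95 /42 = -2.26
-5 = -5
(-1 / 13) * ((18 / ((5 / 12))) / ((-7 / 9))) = 4.27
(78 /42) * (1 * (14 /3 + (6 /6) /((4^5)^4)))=8.67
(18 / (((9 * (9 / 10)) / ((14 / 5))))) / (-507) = -56 / 4563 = -0.01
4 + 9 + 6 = 19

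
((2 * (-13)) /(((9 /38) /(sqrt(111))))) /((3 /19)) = -18772 * sqrt(111) /27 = -7325.01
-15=-15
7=7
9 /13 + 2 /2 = 22 /13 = 1.69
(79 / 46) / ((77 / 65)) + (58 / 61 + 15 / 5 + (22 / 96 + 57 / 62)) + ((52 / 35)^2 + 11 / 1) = 555773627141 / 28131272400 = 19.76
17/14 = 1.21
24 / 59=0.41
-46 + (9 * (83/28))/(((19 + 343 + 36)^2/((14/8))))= -116584597/2534464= -46.00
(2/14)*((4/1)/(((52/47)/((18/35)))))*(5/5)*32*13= 27072/245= 110.50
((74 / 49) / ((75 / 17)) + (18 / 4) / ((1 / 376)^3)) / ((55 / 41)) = 36042694381178 / 202125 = 178318834.29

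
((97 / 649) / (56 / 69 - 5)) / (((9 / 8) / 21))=-124936 / 187561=-0.67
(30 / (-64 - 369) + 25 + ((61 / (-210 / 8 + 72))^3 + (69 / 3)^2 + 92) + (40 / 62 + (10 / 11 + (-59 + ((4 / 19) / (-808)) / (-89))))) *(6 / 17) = 804603991181269 / 3858323939019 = 208.54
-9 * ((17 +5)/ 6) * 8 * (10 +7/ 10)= -14124/ 5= -2824.80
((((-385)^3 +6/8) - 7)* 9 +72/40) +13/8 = -20543987113/40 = -513599677.82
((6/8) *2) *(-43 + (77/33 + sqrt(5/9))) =-61 + sqrt(5)/2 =-59.88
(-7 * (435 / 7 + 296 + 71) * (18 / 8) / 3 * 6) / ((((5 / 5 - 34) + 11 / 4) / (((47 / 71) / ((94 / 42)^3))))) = 500760792 / 18977519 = 26.39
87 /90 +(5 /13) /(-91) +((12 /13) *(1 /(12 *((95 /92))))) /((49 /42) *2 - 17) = 7101139 /7417410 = 0.96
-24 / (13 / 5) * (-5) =46.15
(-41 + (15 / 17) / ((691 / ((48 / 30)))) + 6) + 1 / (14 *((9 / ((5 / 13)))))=-673357463 / 19241586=-34.99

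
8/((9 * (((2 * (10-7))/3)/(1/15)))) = 4/135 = 0.03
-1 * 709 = -709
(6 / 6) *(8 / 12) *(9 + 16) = 16.67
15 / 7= 2.14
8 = 8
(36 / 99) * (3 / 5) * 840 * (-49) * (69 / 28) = -243432 / 11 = -22130.18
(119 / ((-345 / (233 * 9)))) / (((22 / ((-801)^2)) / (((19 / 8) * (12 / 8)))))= -75149054.56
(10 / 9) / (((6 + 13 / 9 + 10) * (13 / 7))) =0.03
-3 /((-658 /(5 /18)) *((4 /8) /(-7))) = -5 /282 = -0.02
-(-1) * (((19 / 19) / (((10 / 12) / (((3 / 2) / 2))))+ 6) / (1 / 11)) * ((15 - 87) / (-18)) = 1518 / 5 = 303.60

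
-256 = -256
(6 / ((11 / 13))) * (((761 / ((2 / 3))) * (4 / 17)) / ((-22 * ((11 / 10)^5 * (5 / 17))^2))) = -1210903200000000 / 3138428376721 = -385.83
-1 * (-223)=223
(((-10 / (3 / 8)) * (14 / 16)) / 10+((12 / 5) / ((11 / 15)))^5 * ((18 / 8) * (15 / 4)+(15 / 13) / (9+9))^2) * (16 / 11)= 35449057935472 / 898181427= 39467.59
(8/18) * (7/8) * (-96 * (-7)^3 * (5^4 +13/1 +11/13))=319044880/39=8180637.95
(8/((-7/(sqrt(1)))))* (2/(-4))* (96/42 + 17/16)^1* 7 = 375/28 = 13.39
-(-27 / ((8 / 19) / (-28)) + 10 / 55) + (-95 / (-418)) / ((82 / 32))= -1619625 / 902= -1795.59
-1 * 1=-1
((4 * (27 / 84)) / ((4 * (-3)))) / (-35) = 0.00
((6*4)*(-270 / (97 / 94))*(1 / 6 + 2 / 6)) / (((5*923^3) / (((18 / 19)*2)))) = -2192832 / 1449207050681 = -0.00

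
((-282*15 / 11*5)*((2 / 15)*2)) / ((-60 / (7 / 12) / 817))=268793 / 66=4072.62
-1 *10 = -10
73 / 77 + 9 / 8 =1277 / 616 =2.07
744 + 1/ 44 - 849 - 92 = -8667/ 44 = -196.98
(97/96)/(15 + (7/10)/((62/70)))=3007/46992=0.06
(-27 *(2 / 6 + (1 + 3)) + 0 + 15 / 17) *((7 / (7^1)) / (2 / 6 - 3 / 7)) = 20727 / 17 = 1219.24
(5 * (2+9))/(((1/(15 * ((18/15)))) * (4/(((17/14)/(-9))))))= -935/28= -33.39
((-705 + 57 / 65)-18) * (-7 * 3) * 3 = 2957094 / 65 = 45493.75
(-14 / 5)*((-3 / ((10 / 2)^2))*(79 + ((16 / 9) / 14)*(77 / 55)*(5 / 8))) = 9968 / 375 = 26.58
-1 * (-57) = 57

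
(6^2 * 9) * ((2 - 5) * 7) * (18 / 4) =-30618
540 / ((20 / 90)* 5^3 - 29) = -4860 / 11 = -441.82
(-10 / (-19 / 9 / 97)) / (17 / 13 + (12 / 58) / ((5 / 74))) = 16456050 / 156503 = 105.15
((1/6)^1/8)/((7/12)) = 1/28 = 0.04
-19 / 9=-2.11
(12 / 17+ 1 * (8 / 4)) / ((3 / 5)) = 230 / 51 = 4.51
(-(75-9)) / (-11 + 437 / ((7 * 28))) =4312 / 573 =7.53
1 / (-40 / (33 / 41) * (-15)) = 11 / 8200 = 0.00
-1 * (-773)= 773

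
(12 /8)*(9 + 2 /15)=137 /10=13.70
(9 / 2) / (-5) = -0.90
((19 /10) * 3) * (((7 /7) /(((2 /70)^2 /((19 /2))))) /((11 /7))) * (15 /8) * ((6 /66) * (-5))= -139300875 /3872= -35976.47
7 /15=0.47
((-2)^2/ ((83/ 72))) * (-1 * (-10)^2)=-28800/ 83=-346.99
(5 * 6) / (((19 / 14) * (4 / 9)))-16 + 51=1610 / 19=84.74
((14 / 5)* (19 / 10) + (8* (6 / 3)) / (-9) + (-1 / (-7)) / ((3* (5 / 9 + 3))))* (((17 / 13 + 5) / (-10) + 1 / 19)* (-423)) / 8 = 429549591 / 3952000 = 108.69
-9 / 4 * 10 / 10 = -9 / 4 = -2.25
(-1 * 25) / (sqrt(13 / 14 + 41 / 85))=-25 * sqrt(1998010) / 1679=-21.05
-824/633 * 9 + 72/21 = -12240/1477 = -8.29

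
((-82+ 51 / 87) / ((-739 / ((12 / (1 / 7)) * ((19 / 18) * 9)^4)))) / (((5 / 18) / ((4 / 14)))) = 8307572787 / 107155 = 77528.56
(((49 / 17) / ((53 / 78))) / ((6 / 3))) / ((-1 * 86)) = -1911 / 77486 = -0.02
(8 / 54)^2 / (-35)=-0.00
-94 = -94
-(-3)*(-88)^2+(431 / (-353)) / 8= 65606737 / 2824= 23231.85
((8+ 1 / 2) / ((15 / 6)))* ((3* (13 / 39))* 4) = 68 / 5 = 13.60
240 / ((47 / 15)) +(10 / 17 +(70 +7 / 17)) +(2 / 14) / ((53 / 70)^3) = 1035062749 / 6997219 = 147.92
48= 48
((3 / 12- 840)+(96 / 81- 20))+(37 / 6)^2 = -44309 / 54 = -820.54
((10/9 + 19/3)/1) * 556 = 37252/9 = 4139.11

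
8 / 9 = 0.89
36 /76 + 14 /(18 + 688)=0.49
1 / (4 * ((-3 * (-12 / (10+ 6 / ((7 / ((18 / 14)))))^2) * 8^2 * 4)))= 0.00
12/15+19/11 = 139/55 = 2.53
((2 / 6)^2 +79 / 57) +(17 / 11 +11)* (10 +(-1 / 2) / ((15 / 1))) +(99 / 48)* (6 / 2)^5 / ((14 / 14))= 94459447 / 150480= 627.72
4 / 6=2 / 3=0.67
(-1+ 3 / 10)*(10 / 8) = -7 / 8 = -0.88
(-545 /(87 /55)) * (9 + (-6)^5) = 77605275 /29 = 2676043.97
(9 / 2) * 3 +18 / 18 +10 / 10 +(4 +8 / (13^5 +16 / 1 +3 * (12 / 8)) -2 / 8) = 57182343 / 2970508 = 19.25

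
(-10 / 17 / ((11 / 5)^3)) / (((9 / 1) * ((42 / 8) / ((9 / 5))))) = -1000 / 475167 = -0.00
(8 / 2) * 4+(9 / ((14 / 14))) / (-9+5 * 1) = 55 / 4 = 13.75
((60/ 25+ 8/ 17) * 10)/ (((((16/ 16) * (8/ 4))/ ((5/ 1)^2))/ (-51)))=-18300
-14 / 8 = -7 / 4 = -1.75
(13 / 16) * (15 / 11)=195 / 176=1.11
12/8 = 3/2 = 1.50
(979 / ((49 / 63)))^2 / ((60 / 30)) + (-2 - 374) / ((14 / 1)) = 77631089 / 98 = 792153.97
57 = 57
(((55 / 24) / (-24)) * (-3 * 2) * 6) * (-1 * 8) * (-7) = 385 / 2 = 192.50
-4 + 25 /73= -267 /73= -3.66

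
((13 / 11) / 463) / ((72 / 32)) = 52 / 45837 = 0.00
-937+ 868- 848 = -917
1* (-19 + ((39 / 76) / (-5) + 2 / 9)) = -64571 / 3420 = -18.88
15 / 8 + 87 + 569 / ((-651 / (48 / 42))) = 3203611 / 36456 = 87.88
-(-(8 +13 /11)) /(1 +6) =101 /77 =1.31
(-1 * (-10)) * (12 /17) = 120 /17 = 7.06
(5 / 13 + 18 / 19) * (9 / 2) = 5.99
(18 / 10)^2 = 81 / 25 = 3.24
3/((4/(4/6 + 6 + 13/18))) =133/24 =5.54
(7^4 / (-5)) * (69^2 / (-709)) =11431161 / 3545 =3224.59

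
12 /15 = 4 /5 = 0.80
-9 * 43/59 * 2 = -774/59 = -13.12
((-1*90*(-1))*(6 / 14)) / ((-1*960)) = -9 / 224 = -0.04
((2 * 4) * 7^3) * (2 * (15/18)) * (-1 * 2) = -27440/3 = -9146.67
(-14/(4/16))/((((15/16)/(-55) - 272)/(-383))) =-9856/125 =-78.85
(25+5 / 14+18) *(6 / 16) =1821 / 112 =16.26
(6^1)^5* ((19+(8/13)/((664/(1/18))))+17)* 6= 1812308256/1079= 1679618.40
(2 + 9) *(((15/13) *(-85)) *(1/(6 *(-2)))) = 4675/52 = 89.90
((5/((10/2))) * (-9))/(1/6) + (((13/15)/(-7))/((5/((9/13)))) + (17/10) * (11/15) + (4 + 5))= -45959/1050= -43.77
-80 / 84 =-20 / 21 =-0.95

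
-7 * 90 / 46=-315 / 23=-13.70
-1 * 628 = -628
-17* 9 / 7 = -153 / 7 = -21.86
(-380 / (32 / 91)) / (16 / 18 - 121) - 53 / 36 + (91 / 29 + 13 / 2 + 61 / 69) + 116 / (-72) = 12365701 / 752376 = 16.44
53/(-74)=-53/74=-0.72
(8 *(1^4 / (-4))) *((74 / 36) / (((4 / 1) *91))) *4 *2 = -74 / 819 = -0.09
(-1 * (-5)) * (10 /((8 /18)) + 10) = 325 /2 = 162.50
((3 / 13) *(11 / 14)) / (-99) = -1 / 546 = -0.00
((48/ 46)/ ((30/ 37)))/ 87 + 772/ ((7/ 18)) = 139030516/ 70035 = 1985.16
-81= -81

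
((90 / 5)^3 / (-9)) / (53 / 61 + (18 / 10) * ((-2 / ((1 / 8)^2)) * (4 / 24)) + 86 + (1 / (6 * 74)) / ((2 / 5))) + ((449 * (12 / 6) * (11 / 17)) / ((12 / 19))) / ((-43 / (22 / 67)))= -39339272105999 / 1929031973799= -20.39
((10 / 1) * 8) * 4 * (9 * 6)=17280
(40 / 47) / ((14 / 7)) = 20 / 47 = 0.43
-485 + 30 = -455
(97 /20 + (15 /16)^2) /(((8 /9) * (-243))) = -7333 /276480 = -0.03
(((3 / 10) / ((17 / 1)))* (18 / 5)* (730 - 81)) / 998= 0.04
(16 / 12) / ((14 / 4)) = 8 / 21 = 0.38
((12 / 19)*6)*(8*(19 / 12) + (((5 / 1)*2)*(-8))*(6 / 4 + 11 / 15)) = -11952 / 19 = -629.05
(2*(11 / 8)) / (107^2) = 11 / 45796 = 0.00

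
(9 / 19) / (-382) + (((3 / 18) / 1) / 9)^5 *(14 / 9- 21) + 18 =269923602461005 / 14996788848864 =18.00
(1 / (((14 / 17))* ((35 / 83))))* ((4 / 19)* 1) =2822 / 4655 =0.61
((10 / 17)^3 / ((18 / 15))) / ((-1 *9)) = -0.02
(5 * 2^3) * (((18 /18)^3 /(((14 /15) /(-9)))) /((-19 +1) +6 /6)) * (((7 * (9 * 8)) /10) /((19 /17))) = 19440 /19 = 1023.16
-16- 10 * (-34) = 324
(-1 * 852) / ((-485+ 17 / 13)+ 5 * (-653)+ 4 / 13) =3692 / 16243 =0.23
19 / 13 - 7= -72 / 13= -5.54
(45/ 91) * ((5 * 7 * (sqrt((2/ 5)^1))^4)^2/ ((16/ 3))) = 189/ 65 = 2.91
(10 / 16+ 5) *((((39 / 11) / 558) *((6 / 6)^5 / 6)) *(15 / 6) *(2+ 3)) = 1625 / 21824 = 0.07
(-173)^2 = 29929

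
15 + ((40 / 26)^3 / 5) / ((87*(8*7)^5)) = 24671793968665 / 1644786264576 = 15.00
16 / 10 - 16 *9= -712 / 5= -142.40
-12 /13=-0.92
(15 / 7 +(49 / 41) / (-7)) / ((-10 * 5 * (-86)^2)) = -283 / 53066300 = -0.00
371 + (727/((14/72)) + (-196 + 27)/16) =459121/112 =4099.29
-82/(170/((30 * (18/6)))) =-738/17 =-43.41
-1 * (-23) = 23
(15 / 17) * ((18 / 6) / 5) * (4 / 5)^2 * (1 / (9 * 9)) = 16 / 3825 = 0.00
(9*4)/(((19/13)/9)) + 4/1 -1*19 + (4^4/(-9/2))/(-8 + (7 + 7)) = 101165/513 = 197.20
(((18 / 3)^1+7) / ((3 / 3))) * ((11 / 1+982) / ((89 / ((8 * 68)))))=7022496 / 89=78904.45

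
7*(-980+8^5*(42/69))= 3053484/23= 132760.17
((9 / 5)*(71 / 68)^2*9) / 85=408321 / 1965200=0.21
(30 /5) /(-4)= -3 /2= -1.50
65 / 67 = 0.97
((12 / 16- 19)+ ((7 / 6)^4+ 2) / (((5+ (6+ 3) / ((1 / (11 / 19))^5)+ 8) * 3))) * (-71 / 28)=168590046619699 / 3662048444544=46.04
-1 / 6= -0.17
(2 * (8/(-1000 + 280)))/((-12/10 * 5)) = 1/270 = 0.00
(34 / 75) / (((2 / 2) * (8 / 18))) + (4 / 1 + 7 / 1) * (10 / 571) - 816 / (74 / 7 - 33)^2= -288170171 / 703728950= -0.41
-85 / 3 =-28.33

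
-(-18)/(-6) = -3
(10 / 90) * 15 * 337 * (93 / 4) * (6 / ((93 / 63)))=106155 / 2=53077.50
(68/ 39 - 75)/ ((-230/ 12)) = 5714/ 1495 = 3.82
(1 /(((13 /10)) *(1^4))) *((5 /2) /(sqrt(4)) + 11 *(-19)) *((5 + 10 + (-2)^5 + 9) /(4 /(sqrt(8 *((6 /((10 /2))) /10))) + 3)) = -149580 /299 + 83100 *sqrt(6) /299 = 180.51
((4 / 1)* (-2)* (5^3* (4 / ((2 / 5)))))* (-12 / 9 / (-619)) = -40000 / 1857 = -21.54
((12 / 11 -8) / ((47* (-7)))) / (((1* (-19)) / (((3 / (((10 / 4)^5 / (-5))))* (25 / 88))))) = 48 / 995225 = 0.00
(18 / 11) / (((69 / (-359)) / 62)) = -133548 / 253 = -527.86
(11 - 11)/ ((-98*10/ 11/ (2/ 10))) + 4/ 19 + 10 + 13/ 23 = 4709/ 437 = 10.78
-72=-72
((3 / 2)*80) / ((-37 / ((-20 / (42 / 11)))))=4400 / 259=16.99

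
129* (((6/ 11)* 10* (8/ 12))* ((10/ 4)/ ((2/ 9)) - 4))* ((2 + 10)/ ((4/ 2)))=224460/ 11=20405.45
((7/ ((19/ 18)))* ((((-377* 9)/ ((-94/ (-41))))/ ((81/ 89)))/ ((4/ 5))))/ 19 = -709.44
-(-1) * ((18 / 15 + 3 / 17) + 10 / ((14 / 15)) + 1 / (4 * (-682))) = 19624637 / 1623160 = 12.09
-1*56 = -56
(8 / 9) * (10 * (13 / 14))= 520 / 63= 8.25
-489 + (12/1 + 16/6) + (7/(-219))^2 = -22749452/47961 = -474.33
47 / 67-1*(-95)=6412 / 67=95.70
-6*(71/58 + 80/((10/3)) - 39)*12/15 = 9588/145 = 66.12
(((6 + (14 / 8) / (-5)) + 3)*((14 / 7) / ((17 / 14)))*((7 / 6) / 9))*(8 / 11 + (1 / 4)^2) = 1178303 / 807840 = 1.46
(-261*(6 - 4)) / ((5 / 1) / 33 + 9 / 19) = -163647 / 196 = -834.93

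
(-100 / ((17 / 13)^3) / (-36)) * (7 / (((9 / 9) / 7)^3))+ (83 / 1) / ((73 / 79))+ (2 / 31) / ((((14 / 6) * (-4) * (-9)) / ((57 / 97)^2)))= 40495317405453167 / 13180908090546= 3072.27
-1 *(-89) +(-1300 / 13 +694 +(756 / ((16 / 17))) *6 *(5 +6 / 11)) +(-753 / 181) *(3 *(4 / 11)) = 109125833 / 3982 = 27404.78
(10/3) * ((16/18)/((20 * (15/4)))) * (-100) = -320/81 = -3.95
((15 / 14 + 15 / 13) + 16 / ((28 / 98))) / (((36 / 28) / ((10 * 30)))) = 529850 / 39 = 13585.90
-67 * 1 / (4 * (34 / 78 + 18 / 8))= -2613 / 419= -6.24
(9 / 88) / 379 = 9 / 33352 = 0.00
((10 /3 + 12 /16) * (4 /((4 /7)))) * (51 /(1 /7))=40817 /4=10204.25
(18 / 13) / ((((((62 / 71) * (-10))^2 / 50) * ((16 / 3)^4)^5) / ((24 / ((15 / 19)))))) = 3005646508290411 / 37757775661113905699010641920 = 0.00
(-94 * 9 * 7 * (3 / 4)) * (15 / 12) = -44415 / 8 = -5551.88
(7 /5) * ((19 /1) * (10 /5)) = 266 /5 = 53.20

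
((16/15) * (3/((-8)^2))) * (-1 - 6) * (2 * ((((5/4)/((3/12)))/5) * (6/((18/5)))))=-1.17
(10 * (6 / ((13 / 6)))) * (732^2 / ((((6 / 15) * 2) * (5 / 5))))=241120800 / 13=18547753.85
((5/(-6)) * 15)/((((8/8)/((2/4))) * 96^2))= -25/36864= -0.00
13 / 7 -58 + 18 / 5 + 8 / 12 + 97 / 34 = -175013 / 3570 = -49.02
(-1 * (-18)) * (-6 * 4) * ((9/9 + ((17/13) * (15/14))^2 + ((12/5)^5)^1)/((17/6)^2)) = -1955212715952/439928125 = -4444.39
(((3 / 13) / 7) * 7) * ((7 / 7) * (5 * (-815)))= -12225 / 13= -940.38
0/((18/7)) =0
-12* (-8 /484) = 24 /121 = 0.20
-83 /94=-0.88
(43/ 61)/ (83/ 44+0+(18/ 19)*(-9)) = -0.11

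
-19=-19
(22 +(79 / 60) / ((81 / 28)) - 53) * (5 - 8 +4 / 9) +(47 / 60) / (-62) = 42330517 / 542376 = 78.05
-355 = -355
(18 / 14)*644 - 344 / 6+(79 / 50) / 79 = 115603 / 150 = 770.69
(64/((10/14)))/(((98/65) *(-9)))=-416/63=-6.60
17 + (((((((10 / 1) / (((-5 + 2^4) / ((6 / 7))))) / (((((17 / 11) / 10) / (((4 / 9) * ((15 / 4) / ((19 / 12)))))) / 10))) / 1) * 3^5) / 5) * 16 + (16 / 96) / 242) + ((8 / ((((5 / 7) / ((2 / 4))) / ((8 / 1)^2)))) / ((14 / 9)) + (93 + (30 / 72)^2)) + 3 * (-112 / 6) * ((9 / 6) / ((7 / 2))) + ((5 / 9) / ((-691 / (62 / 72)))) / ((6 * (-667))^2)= 41586.81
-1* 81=-81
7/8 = 0.88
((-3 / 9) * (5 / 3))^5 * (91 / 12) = -284375 / 708588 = -0.40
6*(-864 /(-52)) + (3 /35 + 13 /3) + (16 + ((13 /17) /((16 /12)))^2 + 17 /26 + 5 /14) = 766571333 /6311760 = 121.45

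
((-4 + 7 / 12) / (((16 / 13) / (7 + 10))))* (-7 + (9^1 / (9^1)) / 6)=371501 / 1152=322.48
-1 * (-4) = 4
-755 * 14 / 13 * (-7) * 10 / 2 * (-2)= -739900 / 13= -56915.38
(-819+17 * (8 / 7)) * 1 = -5597 / 7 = -799.57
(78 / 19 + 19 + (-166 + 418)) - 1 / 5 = 26116 / 95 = 274.91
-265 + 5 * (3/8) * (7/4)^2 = -33185/128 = -259.26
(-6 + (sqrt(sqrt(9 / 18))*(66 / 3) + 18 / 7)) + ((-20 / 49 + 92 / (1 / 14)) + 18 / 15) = 11*2^(3 / 4) + 314914 / 245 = 1303.86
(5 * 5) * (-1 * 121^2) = -366025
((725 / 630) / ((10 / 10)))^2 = 21025 / 15876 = 1.32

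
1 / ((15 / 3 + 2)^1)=1 / 7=0.14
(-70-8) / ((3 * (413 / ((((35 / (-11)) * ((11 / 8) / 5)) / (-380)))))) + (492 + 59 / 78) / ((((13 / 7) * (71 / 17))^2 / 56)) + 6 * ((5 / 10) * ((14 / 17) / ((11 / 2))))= 255823841361810959 / 557192439906960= 459.13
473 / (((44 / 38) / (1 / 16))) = 817 / 32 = 25.53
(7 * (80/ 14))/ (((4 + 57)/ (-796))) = -521.97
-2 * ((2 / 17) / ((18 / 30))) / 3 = -20 / 153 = -0.13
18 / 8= 9 / 4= 2.25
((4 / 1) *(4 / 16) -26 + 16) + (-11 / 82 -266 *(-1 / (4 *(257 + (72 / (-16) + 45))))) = -62107 / 6970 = -8.91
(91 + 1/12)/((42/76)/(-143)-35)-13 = -15.60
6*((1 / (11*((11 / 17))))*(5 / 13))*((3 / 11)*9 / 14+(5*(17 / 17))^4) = 24550635 / 121121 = 202.70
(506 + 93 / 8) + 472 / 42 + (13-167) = 62977 / 168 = 374.86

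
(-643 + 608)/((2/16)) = -280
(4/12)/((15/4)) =4/45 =0.09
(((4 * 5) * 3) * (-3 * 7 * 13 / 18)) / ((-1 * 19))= 47.89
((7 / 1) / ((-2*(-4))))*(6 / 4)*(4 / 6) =7 / 8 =0.88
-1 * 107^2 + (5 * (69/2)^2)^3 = 13489769652389/64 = 210777650818.58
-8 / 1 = -8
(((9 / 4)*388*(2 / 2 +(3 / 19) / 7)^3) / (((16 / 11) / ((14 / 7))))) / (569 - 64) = 3019490496 / 1188081685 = 2.54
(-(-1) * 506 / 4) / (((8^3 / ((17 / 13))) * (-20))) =-4301 / 266240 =-0.02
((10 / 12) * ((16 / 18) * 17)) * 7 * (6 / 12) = 1190 / 27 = 44.07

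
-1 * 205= -205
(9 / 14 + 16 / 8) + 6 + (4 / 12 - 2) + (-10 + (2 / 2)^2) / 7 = 239 / 42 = 5.69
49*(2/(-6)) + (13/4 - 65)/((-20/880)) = 8102/3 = 2700.67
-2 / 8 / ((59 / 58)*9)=-29 / 1062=-0.03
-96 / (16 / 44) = -264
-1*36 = -36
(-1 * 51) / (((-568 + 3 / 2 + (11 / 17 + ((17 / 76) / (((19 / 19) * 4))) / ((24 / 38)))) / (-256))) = -42614784 / 1846655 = -23.08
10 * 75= 750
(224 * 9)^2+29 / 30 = 121927709 / 30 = 4064256.97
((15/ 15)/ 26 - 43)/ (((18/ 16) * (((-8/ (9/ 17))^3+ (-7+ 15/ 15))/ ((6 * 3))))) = 3257172/ 16378895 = 0.20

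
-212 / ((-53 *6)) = 2 / 3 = 0.67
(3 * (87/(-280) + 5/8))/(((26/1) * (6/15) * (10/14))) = 33/260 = 0.13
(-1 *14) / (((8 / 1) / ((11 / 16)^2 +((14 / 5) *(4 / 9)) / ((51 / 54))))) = -272699 / 87040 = -3.13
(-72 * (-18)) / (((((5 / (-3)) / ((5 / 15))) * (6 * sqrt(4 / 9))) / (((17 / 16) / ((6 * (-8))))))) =459 / 320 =1.43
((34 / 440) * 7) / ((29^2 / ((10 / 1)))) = 119 / 18502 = 0.01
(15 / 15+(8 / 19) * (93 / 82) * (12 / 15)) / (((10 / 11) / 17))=1006621 / 38950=25.84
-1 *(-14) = 14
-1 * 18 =-18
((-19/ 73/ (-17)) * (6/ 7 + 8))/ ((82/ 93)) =0.15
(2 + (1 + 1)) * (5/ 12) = 5/ 3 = 1.67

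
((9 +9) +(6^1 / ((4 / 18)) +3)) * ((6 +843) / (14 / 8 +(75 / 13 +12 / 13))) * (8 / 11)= 16952832 / 4829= 3510.63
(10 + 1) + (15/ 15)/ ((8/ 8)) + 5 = 17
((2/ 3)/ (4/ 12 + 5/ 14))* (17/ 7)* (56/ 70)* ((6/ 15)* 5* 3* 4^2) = 26112/ 145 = 180.08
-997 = -997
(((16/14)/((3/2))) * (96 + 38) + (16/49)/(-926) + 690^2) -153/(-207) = 476202.83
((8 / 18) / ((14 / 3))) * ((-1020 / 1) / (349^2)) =-680 / 852607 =-0.00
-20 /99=-0.20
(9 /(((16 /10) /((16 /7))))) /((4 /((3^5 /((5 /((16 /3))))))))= 5832 /7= 833.14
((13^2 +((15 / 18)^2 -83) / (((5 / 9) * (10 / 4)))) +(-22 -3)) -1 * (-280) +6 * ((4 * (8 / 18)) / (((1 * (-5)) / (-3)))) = 18557 / 50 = 371.14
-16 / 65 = -0.25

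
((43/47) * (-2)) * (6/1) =-10.98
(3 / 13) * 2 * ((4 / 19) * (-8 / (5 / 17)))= -3264 / 1235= -2.64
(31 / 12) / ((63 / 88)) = 682 / 189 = 3.61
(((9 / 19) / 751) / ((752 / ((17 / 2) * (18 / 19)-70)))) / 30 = -3531 / 2038754720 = -0.00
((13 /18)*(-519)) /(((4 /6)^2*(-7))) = 6747 /56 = 120.48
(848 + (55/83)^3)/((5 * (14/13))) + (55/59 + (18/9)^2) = 383674324207/2361480310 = 162.47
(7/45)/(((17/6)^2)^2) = 1008/417605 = 0.00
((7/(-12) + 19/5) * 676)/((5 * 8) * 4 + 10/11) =13.51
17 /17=1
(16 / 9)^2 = 256 / 81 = 3.16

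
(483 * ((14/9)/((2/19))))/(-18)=-21413/54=-396.54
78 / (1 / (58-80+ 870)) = 66144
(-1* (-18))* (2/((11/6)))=216/11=19.64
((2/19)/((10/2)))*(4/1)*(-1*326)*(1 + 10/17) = -43.60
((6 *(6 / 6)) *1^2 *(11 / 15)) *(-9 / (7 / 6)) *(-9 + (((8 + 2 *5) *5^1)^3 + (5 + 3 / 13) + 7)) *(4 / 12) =-8248150.84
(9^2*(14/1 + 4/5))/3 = 1998/5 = 399.60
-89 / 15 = -5.93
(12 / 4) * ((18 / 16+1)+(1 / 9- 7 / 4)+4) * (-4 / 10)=-5.38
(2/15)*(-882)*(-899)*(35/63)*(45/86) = 1321530/43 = 30733.26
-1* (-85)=85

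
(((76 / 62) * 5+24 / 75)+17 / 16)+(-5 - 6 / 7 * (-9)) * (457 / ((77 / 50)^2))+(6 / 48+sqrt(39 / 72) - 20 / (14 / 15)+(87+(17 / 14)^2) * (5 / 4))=sqrt(78) / 12+79747608301 / 128659300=620.57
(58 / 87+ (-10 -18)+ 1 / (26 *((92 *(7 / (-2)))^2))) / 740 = -44210857 / 1196928096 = -0.04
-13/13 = -1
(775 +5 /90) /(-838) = -13951 /15084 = -0.92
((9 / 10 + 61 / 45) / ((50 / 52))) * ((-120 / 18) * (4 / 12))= -10556 / 2025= -5.21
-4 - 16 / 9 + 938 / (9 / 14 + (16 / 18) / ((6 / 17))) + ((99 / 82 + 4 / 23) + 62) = 7186793731 / 20283930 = 354.31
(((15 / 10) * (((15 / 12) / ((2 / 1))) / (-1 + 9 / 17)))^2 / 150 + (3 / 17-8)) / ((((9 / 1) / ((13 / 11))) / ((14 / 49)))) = -5133115 / 17547264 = -0.29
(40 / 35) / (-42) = -4 / 147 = -0.03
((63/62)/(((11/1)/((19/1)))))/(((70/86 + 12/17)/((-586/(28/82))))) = -1501637013/757702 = -1981.83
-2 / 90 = -1 / 45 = -0.02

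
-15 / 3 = -5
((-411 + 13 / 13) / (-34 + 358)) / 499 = -205 / 80838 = -0.00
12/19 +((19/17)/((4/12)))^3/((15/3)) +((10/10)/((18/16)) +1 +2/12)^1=85911241/8401230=10.23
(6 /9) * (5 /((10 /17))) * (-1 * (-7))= 119 /3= 39.67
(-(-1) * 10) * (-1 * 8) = -80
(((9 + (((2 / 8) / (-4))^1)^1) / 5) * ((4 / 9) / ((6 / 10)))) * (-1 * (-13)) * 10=9295 / 54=172.13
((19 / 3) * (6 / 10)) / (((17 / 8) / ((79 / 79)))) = 152 / 85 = 1.79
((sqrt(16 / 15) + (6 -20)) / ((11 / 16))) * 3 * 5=-282.92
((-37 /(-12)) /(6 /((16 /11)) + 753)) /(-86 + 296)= 37 /1907955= 0.00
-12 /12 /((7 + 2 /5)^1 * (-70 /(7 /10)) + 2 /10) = 0.00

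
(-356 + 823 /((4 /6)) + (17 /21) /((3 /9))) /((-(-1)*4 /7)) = 12333 /8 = 1541.62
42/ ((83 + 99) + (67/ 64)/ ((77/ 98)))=704/ 3073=0.23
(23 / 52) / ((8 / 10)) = 115 / 208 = 0.55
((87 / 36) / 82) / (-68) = -0.00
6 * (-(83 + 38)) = -726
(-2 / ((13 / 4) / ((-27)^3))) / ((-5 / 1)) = -157464 / 65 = -2422.52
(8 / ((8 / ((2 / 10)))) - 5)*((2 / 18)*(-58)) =464 / 15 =30.93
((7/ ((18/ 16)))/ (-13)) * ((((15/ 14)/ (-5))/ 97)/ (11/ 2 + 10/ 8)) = 16/ 102141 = 0.00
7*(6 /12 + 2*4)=119 /2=59.50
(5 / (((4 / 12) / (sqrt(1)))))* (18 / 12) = 45 / 2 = 22.50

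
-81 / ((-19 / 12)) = 972 / 19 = 51.16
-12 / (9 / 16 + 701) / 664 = -24 / 931675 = -0.00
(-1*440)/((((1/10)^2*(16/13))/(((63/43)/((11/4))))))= -819000/43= -19046.51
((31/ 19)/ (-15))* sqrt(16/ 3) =-124* sqrt(3)/ 855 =-0.25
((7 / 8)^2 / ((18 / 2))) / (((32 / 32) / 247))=12103 / 576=21.01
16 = 16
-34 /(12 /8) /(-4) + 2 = 23 /3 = 7.67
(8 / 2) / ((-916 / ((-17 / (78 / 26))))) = 17 / 687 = 0.02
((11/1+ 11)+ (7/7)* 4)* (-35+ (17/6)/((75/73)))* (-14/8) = 1320319/900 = 1467.02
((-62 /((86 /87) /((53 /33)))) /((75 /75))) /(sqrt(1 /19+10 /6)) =-47647 * sqrt(114) /6622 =-76.82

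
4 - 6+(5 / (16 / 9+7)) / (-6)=-331 / 158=-2.09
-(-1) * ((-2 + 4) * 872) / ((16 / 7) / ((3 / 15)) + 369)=12208 / 2663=4.58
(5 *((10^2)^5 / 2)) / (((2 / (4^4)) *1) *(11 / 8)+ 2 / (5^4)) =16000000000000000 / 8923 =1793118906197.47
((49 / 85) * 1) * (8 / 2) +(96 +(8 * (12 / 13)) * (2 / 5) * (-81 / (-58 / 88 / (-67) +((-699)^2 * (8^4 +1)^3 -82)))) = 3586742934230990179559228 / 36485537267787719883395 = 98.31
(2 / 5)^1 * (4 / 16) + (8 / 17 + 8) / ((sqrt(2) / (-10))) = -59.80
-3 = -3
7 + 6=13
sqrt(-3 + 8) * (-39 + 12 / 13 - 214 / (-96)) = -22369 * sqrt(5) / 624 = -80.16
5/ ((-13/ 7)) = -35/ 13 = -2.69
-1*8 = -8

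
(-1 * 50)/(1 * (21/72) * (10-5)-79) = 1200/1861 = 0.64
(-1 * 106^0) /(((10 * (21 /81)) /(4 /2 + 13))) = -81 /14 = -5.79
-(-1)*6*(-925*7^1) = -38850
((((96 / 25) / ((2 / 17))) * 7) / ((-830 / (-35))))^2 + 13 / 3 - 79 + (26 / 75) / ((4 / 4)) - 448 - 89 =-2232434611 / 4305625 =-518.49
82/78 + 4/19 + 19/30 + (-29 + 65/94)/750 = 10781261/5804500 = 1.86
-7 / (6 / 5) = -35 / 6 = -5.83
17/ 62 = 0.27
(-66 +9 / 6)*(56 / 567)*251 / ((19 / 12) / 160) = -27630080 / 171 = -161579.42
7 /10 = 0.70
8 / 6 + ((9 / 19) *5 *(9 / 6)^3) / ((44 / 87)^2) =28766093 / 882816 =32.58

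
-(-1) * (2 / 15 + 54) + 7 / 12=3283 / 60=54.72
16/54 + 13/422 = 3727/11394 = 0.33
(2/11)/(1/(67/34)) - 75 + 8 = -12462/187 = -66.64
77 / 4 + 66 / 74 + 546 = 83789 / 148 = 566.14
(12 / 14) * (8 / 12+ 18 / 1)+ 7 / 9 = 151 / 9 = 16.78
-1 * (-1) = 1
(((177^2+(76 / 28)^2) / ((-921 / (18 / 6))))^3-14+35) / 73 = -3620142060040025521 / 248499904769011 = -14567.98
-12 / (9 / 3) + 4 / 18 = -34 / 9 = -3.78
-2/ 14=-1/ 7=-0.14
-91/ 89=-1.02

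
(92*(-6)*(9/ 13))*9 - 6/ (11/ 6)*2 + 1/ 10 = -4927537/ 1430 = -3445.83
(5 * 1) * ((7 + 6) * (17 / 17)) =65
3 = 3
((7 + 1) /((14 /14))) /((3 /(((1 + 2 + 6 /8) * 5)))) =50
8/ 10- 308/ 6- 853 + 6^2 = -13013/ 15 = -867.53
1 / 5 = 0.20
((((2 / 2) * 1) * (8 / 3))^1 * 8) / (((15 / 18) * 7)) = 128 / 35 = 3.66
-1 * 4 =-4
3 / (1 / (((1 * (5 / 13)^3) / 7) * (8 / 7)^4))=1536000 / 36924979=0.04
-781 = -781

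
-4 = -4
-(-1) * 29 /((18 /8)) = 116 /9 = 12.89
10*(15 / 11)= 13.64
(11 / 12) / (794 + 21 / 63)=11 / 9532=0.00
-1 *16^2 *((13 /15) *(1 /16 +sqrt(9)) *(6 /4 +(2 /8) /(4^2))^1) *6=-61789 /10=-6178.90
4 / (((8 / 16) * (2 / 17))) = 68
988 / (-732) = -247 / 183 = -1.35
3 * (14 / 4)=21 / 2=10.50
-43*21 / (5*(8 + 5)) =-903 / 65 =-13.89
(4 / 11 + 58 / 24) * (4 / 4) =367 / 132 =2.78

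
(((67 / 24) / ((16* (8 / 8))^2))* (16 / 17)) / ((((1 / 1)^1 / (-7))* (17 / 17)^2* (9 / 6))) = -0.05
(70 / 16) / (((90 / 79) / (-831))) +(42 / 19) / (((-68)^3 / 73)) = -28597978213 / 8961312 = -3191.27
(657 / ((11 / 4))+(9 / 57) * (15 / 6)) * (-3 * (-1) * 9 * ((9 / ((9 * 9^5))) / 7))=33343 / 2133054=0.02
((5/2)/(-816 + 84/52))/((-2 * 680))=0.00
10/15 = 2/3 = 0.67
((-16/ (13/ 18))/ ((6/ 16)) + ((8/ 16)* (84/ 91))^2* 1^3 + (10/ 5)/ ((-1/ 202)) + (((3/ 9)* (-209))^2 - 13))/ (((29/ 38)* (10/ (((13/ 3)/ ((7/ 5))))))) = 126507700/ 71253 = 1775.47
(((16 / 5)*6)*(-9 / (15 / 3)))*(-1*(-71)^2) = 4355424 / 25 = 174216.96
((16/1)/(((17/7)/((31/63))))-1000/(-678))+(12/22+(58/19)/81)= 172355900/32520609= 5.30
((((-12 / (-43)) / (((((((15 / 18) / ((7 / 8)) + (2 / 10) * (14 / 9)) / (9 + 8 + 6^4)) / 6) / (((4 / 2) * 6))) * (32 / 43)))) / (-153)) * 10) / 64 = -6203925 / 216512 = -28.65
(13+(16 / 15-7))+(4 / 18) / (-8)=1267 / 180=7.04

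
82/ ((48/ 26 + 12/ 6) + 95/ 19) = 1066/ 115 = 9.27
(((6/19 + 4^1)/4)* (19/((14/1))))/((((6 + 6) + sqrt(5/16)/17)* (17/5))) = 167280/4660957 - 205* sqrt(5)/4660957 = 0.04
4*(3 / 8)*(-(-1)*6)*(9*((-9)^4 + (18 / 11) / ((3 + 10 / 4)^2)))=707353803 / 1331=531445.38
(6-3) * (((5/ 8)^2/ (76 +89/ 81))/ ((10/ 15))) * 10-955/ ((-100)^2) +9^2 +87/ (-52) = 10321460557/ 129896000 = 79.46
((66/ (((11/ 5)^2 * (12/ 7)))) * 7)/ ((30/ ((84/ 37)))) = 1715/ 407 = 4.21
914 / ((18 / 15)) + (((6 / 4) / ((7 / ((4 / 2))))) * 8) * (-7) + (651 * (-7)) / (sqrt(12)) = 2213 / 3 - 1519 * sqrt(3) / 2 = -577.83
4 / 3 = 1.33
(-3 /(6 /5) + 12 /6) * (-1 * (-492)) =-246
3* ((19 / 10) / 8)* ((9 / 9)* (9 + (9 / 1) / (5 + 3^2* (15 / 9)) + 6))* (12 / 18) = 5871 / 800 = 7.34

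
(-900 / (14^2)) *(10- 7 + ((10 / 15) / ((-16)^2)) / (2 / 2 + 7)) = -691275 / 50176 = -13.78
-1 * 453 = -453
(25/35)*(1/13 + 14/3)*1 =925/273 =3.39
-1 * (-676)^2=-456976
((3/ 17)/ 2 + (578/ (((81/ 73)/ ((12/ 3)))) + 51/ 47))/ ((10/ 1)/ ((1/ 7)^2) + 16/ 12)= 269855923/ 63597204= 4.24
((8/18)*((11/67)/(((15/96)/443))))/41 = 623744/123615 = 5.05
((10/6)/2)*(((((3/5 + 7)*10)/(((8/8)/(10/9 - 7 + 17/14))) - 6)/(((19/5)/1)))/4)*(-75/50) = 71125/2394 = 29.71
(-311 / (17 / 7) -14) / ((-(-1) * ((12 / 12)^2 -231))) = 21 / 34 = 0.62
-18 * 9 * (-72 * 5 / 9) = 6480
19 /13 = 1.46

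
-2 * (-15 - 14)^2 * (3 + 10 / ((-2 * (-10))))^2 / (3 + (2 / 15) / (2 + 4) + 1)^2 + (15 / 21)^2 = -4087324975 / 3210578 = -1273.08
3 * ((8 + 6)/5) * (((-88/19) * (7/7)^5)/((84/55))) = -484/19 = -25.47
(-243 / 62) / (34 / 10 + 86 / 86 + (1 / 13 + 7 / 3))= -47385 / 82336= -0.58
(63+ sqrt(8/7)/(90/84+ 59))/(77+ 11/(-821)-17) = 3284 * sqrt(14)/41418409+ 51723/49249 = 1.05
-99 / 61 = -1.62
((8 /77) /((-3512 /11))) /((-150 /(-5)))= -1 /92190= -0.00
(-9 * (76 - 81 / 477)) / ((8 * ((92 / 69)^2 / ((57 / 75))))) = -6185241 / 169600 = -36.47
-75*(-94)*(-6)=-42300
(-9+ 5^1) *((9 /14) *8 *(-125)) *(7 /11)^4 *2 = 12348000 /14641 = 843.39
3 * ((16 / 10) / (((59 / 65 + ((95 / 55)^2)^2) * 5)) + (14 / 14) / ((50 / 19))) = 144439227 / 116683550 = 1.24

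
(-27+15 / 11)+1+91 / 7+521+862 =15085 / 11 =1371.36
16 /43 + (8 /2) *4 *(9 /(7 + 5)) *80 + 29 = 42543 /43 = 989.37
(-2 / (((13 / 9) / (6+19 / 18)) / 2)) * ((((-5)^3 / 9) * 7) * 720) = 1367692.31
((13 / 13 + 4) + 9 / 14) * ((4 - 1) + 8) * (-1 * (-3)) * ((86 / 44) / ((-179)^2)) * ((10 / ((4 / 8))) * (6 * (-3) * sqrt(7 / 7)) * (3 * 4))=-11006280 / 224287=-49.07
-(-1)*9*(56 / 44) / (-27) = -14 / 33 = -0.42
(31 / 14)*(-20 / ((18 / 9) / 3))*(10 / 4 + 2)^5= -27457785 / 224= -122579.40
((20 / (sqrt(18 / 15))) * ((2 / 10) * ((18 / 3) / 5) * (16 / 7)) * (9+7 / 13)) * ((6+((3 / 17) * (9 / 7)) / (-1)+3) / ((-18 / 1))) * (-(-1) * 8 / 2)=-1841152 * sqrt(30) / 54145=-186.25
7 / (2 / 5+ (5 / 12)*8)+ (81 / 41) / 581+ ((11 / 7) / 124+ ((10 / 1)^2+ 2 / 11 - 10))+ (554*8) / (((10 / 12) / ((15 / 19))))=5297820178743 / 1234690072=4290.81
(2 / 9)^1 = 2 / 9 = 0.22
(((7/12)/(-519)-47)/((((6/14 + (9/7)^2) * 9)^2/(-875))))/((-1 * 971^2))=-0.00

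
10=10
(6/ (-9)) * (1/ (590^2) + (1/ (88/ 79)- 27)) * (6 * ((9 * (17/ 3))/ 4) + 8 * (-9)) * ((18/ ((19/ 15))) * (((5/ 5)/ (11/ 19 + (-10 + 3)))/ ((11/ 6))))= -94.53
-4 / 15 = -0.27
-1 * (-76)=76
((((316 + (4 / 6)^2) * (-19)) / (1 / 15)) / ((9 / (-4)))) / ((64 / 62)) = 1048420 / 27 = 38830.37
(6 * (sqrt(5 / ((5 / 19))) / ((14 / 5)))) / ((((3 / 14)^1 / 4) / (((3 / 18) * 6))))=40 * sqrt(19)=174.36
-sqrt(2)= -1.41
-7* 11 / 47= -77 / 47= -1.64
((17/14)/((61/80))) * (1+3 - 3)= 680/427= 1.59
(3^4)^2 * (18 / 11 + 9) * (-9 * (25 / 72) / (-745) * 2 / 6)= 97.57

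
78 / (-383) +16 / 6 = 2830 / 1149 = 2.46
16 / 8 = 2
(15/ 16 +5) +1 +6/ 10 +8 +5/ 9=11587/ 720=16.09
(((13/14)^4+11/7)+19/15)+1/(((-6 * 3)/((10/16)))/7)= 2885671/864360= 3.34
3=3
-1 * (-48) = 48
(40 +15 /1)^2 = 3025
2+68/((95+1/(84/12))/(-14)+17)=1083/125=8.66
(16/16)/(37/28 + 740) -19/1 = -394355/20757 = -19.00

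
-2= -2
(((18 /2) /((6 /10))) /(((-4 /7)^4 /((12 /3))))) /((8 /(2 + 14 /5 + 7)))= 424977 /512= 830.03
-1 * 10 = -10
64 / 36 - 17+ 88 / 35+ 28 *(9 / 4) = 50.29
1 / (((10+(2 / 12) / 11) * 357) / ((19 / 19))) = 22 / 78659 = 0.00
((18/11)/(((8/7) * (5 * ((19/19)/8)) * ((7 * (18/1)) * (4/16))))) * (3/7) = 12/385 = 0.03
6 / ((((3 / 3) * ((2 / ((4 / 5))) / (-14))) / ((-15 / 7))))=72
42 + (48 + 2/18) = 811/9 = 90.11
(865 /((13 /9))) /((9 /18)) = 15570 /13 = 1197.69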